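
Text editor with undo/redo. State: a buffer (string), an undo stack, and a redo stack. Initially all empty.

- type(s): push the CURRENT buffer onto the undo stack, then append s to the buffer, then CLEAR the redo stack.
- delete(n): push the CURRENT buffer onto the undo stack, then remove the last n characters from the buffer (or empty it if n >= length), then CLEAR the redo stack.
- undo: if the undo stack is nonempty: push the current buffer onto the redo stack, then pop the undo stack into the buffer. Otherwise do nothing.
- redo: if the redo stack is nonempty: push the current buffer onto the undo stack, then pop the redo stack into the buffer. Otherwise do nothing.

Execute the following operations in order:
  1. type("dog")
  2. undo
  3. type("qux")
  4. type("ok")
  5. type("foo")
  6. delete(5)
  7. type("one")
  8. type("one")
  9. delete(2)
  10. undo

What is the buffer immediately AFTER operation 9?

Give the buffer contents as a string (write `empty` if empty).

After op 1 (type): buf='dog' undo_depth=1 redo_depth=0
After op 2 (undo): buf='(empty)' undo_depth=0 redo_depth=1
After op 3 (type): buf='qux' undo_depth=1 redo_depth=0
After op 4 (type): buf='quxok' undo_depth=2 redo_depth=0
After op 5 (type): buf='quxokfoo' undo_depth=3 redo_depth=0
After op 6 (delete): buf='qux' undo_depth=4 redo_depth=0
After op 7 (type): buf='quxone' undo_depth=5 redo_depth=0
After op 8 (type): buf='quxoneone' undo_depth=6 redo_depth=0
After op 9 (delete): buf='quxoneo' undo_depth=7 redo_depth=0

Answer: quxoneo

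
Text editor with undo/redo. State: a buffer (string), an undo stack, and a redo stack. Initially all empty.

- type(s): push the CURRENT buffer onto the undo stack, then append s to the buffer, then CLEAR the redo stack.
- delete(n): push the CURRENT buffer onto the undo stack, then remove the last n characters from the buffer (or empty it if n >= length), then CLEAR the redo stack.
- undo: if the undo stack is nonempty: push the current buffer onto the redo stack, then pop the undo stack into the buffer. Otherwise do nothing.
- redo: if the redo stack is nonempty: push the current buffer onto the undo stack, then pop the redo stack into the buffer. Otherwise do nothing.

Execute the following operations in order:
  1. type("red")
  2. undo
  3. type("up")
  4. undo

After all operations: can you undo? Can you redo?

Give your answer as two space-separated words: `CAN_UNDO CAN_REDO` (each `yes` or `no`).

Answer: no yes

Derivation:
After op 1 (type): buf='red' undo_depth=1 redo_depth=0
After op 2 (undo): buf='(empty)' undo_depth=0 redo_depth=1
After op 3 (type): buf='up' undo_depth=1 redo_depth=0
After op 4 (undo): buf='(empty)' undo_depth=0 redo_depth=1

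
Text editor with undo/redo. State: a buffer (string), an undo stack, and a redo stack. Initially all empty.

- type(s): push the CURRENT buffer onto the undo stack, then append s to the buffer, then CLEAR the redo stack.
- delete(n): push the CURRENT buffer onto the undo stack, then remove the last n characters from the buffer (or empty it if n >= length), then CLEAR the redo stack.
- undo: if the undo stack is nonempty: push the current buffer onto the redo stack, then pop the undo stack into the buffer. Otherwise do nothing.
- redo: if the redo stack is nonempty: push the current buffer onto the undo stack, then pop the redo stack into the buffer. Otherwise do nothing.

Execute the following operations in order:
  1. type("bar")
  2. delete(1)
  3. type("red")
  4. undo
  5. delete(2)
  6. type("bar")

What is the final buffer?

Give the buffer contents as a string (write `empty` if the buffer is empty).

After op 1 (type): buf='bar' undo_depth=1 redo_depth=0
After op 2 (delete): buf='ba' undo_depth=2 redo_depth=0
After op 3 (type): buf='bared' undo_depth=3 redo_depth=0
After op 4 (undo): buf='ba' undo_depth=2 redo_depth=1
After op 5 (delete): buf='(empty)' undo_depth=3 redo_depth=0
After op 6 (type): buf='bar' undo_depth=4 redo_depth=0

Answer: bar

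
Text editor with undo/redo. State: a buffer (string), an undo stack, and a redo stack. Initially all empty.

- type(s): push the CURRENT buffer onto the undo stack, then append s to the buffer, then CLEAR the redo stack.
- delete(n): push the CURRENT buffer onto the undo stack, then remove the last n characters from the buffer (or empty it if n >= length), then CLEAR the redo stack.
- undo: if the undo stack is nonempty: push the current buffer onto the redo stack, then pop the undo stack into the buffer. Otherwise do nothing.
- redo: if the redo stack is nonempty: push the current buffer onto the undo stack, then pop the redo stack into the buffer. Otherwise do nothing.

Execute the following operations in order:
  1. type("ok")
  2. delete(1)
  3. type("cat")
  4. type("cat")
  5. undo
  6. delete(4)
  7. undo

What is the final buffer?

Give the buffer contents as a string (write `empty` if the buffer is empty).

After op 1 (type): buf='ok' undo_depth=1 redo_depth=0
After op 2 (delete): buf='o' undo_depth=2 redo_depth=0
After op 3 (type): buf='ocat' undo_depth=3 redo_depth=0
After op 4 (type): buf='ocatcat' undo_depth=4 redo_depth=0
After op 5 (undo): buf='ocat' undo_depth=3 redo_depth=1
After op 6 (delete): buf='(empty)' undo_depth=4 redo_depth=0
After op 7 (undo): buf='ocat' undo_depth=3 redo_depth=1

Answer: ocat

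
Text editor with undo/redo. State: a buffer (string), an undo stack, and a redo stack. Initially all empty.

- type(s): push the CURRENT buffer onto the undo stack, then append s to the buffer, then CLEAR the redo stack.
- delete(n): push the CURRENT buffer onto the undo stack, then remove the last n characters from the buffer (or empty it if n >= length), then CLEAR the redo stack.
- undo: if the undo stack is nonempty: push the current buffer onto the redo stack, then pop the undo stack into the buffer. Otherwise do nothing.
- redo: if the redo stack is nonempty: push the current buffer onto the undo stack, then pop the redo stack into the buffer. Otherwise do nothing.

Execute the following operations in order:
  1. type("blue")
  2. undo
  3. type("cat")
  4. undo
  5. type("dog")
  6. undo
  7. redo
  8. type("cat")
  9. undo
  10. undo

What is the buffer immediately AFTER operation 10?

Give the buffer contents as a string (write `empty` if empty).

After op 1 (type): buf='blue' undo_depth=1 redo_depth=0
After op 2 (undo): buf='(empty)' undo_depth=0 redo_depth=1
After op 3 (type): buf='cat' undo_depth=1 redo_depth=0
After op 4 (undo): buf='(empty)' undo_depth=0 redo_depth=1
After op 5 (type): buf='dog' undo_depth=1 redo_depth=0
After op 6 (undo): buf='(empty)' undo_depth=0 redo_depth=1
After op 7 (redo): buf='dog' undo_depth=1 redo_depth=0
After op 8 (type): buf='dogcat' undo_depth=2 redo_depth=0
After op 9 (undo): buf='dog' undo_depth=1 redo_depth=1
After op 10 (undo): buf='(empty)' undo_depth=0 redo_depth=2

Answer: empty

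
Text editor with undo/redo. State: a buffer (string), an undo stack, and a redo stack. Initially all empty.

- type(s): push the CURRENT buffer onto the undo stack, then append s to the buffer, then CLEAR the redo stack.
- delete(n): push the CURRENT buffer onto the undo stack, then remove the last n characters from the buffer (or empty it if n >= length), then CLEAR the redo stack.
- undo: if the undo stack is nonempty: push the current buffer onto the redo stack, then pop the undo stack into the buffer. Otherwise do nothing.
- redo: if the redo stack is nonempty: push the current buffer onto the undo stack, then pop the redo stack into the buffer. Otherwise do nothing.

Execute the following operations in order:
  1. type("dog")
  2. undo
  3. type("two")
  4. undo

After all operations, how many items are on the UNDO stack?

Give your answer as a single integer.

Answer: 0

Derivation:
After op 1 (type): buf='dog' undo_depth=1 redo_depth=0
After op 2 (undo): buf='(empty)' undo_depth=0 redo_depth=1
After op 3 (type): buf='two' undo_depth=1 redo_depth=0
After op 4 (undo): buf='(empty)' undo_depth=0 redo_depth=1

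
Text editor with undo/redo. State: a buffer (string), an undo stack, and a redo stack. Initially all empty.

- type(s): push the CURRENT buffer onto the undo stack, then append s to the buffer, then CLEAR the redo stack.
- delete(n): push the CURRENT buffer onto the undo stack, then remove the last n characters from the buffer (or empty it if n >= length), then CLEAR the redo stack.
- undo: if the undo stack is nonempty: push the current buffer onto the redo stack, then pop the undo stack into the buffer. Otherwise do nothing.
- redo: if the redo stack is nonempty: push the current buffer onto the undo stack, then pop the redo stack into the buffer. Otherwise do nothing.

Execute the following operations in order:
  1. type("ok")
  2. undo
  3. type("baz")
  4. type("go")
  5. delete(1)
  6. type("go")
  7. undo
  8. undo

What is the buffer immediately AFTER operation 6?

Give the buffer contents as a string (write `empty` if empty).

After op 1 (type): buf='ok' undo_depth=1 redo_depth=0
After op 2 (undo): buf='(empty)' undo_depth=0 redo_depth=1
After op 3 (type): buf='baz' undo_depth=1 redo_depth=0
After op 4 (type): buf='bazgo' undo_depth=2 redo_depth=0
After op 5 (delete): buf='bazg' undo_depth=3 redo_depth=0
After op 6 (type): buf='bazggo' undo_depth=4 redo_depth=0

Answer: bazggo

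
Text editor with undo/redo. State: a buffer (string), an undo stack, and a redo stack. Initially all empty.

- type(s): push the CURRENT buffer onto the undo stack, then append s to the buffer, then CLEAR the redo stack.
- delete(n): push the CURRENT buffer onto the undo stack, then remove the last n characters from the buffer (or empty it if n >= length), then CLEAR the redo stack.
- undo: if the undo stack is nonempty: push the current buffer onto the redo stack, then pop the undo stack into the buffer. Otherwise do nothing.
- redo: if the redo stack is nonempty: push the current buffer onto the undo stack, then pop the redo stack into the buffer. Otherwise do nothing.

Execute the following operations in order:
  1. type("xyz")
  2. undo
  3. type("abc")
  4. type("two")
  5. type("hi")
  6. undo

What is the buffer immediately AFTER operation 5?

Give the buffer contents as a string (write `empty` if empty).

Answer: abctwohi

Derivation:
After op 1 (type): buf='xyz' undo_depth=1 redo_depth=0
After op 2 (undo): buf='(empty)' undo_depth=0 redo_depth=1
After op 3 (type): buf='abc' undo_depth=1 redo_depth=0
After op 4 (type): buf='abctwo' undo_depth=2 redo_depth=0
After op 5 (type): buf='abctwohi' undo_depth=3 redo_depth=0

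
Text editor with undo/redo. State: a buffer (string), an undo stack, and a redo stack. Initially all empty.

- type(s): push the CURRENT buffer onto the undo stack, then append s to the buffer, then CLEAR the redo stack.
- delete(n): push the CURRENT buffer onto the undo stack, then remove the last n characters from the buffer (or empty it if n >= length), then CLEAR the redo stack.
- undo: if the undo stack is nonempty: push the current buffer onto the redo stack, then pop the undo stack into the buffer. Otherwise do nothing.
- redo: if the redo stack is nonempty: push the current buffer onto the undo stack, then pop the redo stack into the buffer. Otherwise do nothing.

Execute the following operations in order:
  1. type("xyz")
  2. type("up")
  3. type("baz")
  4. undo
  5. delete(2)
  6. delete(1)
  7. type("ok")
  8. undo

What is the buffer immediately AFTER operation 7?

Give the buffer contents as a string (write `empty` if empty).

Answer: xyok

Derivation:
After op 1 (type): buf='xyz' undo_depth=1 redo_depth=0
After op 2 (type): buf='xyzup' undo_depth=2 redo_depth=0
After op 3 (type): buf='xyzupbaz' undo_depth=3 redo_depth=0
After op 4 (undo): buf='xyzup' undo_depth=2 redo_depth=1
After op 5 (delete): buf='xyz' undo_depth=3 redo_depth=0
After op 6 (delete): buf='xy' undo_depth=4 redo_depth=0
After op 7 (type): buf='xyok' undo_depth=5 redo_depth=0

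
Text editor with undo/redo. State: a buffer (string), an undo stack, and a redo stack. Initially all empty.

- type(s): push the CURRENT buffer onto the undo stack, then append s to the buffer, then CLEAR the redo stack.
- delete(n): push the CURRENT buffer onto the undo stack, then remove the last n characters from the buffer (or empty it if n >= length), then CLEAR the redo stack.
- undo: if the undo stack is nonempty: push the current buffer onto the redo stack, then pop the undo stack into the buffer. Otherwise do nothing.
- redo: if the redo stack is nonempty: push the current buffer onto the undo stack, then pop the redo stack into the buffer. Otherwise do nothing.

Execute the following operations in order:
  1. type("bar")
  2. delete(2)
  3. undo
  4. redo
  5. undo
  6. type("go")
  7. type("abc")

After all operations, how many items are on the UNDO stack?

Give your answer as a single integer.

Answer: 3

Derivation:
After op 1 (type): buf='bar' undo_depth=1 redo_depth=0
After op 2 (delete): buf='b' undo_depth=2 redo_depth=0
After op 3 (undo): buf='bar' undo_depth=1 redo_depth=1
After op 4 (redo): buf='b' undo_depth=2 redo_depth=0
After op 5 (undo): buf='bar' undo_depth=1 redo_depth=1
After op 6 (type): buf='bargo' undo_depth=2 redo_depth=0
After op 7 (type): buf='bargoabc' undo_depth=3 redo_depth=0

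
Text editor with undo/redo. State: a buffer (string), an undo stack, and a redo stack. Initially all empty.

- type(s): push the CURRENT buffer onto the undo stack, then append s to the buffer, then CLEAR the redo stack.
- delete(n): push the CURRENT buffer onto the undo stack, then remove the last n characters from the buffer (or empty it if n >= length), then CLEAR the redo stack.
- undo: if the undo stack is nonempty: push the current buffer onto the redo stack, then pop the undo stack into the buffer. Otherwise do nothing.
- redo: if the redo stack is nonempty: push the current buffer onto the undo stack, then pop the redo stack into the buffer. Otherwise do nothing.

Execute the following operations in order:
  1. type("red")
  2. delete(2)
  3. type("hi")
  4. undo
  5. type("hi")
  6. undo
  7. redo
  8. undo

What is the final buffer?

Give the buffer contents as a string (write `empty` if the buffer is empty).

Answer: r

Derivation:
After op 1 (type): buf='red' undo_depth=1 redo_depth=0
After op 2 (delete): buf='r' undo_depth=2 redo_depth=0
After op 3 (type): buf='rhi' undo_depth=3 redo_depth=0
After op 4 (undo): buf='r' undo_depth=2 redo_depth=1
After op 5 (type): buf='rhi' undo_depth=3 redo_depth=0
After op 6 (undo): buf='r' undo_depth=2 redo_depth=1
After op 7 (redo): buf='rhi' undo_depth=3 redo_depth=0
After op 8 (undo): buf='r' undo_depth=2 redo_depth=1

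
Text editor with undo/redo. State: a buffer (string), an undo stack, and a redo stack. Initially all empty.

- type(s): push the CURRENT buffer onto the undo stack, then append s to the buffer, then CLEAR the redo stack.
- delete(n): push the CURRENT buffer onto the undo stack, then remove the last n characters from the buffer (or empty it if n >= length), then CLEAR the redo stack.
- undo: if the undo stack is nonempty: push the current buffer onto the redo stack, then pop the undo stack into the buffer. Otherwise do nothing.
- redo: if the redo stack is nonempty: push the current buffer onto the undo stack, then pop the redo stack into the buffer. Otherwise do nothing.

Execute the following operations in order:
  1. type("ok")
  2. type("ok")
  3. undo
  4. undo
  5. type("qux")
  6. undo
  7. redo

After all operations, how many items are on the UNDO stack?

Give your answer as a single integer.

Answer: 1

Derivation:
After op 1 (type): buf='ok' undo_depth=1 redo_depth=0
After op 2 (type): buf='okok' undo_depth=2 redo_depth=0
After op 3 (undo): buf='ok' undo_depth=1 redo_depth=1
After op 4 (undo): buf='(empty)' undo_depth=0 redo_depth=2
After op 5 (type): buf='qux' undo_depth=1 redo_depth=0
After op 6 (undo): buf='(empty)' undo_depth=0 redo_depth=1
After op 7 (redo): buf='qux' undo_depth=1 redo_depth=0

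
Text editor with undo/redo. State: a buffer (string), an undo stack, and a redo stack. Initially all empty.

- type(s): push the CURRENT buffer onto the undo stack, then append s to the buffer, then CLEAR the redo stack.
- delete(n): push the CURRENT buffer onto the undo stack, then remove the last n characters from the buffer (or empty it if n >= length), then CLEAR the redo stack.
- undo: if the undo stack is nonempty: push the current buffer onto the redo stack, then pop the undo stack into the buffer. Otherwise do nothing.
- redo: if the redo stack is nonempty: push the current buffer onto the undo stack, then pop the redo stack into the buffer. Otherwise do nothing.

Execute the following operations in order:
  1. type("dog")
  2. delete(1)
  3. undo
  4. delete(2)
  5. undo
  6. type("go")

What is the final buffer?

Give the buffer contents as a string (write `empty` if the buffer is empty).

Answer: doggo

Derivation:
After op 1 (type): buf='dog' undo_depth=1 redo_depth=0
After op 2 (delete): buf='do' undo_depth=2 redo_depth=0
After op 3 (undo): buf='dog' undo_depth=1 redo_depth=1
After op 4 (delete): buf='d' undo_depth=2 redo_depth=0
After op 5 (undo): buf='dog' undo_depth=1 redo_depth=1
After op 6 (type): buf='doggo' undo_depth=2 redo_depth=0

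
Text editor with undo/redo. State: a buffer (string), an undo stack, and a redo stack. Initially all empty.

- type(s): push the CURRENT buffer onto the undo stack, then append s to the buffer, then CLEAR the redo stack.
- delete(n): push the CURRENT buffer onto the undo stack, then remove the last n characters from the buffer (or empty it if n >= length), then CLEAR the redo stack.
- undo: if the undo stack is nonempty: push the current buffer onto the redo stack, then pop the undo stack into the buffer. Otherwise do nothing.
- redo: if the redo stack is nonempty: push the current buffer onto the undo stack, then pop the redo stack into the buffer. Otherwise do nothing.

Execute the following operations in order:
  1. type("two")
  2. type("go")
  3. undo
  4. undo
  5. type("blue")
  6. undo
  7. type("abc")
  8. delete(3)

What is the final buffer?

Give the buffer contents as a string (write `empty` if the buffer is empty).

Answer: empty

Derivation:
After op 1 (type): buf='two' undo_depth=1 redo_depth=0
After op 2 (type): buf='twogo' undo_depth=2 redo_depth=0
After op 3 (undo): buf='two' undo_depth=1 redo_depth=1
After op 4 (undo): buf='(empty)' undo_depth=0 redo_depth=2
After op 5 (type): buf='blue' undo_depth=1 redo_depth=0
After op 6 (undo): buf='(empty)' undo_depth=0 redo_depth=1
After op 7 (type): buf='abc' undo_depth=1 redo_depth=0
After op 8 (delete): buf='(empty)' undo_depth=2 redo_depth=0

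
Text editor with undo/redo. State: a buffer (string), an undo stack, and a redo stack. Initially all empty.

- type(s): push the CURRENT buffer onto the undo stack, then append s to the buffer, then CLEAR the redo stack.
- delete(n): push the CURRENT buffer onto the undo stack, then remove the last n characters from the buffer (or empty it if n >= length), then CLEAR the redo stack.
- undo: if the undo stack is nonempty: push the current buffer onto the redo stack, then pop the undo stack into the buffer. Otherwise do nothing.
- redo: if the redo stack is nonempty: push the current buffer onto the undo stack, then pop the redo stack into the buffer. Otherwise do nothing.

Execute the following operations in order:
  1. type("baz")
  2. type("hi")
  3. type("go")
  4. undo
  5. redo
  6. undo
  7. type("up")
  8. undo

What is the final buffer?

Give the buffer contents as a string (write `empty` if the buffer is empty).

After op 1 (type): buf='baz' undo_depth=1 redo_depth=0
After op 2 (type): buf='bazhi' undo_depth=2 redo_depth=0
After op 3 (type): buf='bazhigo' undo_depth=3 redo_depth=0
After op 4 (undo): buf='bazhi' undo_depth=2 redo_depth=1
After op 5 (redo): buf='bazhigo' undo_depth=3 redo_depth=0
After op 6 (undo): buf='bazhi' undo_depth=2 redo_depth=1
After op 7 (type): buf='bazhiup' undo_depth=3 redo_depth=0
After op 8 (undo): buf='bazhi' undo_depth=2 redo_depth=1

Answer: bazhi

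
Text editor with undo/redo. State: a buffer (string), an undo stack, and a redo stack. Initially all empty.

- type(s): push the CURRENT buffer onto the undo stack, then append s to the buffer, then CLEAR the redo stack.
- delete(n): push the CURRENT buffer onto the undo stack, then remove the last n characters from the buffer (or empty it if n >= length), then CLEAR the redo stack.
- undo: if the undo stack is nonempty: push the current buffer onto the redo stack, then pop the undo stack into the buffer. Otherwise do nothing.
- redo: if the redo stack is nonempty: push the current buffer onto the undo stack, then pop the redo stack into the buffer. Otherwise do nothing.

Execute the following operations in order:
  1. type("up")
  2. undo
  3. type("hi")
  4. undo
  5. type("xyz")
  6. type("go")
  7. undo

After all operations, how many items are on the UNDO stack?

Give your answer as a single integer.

Answer: 1

Derivation:
After op 1 (type): buf='up' undo_depth=1 redo_depth=0
After op 2 (undo): buf='(empty)' undo_depth=0 redo_depth=1
After op 3 (type): buf='hi' undo_depth=1 redo_depth=0
After op 4 (undo): buf='(empty)' undo_depth=0 redo_depth=1
After op 5 (type): buf='xyz' undo_depth=1 redo_depth=0
After op 6 (type): buf='xyzgo' undo_depth=2 redo_depth=0
After op 7 (undo): buf='xyz' undo_depth=1 redo_depth=1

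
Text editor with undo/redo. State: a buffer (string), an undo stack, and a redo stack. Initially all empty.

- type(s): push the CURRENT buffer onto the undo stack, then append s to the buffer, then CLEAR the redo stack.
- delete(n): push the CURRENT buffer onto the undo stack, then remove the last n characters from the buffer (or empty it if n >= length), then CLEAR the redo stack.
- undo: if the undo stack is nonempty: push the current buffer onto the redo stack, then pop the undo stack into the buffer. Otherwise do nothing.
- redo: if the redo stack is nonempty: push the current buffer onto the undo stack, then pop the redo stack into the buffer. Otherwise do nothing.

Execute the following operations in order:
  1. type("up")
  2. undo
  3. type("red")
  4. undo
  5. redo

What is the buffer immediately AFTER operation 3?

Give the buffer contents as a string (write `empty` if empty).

After op 1 (type): buf='up' undo_depth=1 redo_depth=0
After op 2 (undo): buf='(empty)' undo_depth=0 redo_depth=1
After op 3 (type): buf='red' undo_depth=1 redo_depth=0

Answer: red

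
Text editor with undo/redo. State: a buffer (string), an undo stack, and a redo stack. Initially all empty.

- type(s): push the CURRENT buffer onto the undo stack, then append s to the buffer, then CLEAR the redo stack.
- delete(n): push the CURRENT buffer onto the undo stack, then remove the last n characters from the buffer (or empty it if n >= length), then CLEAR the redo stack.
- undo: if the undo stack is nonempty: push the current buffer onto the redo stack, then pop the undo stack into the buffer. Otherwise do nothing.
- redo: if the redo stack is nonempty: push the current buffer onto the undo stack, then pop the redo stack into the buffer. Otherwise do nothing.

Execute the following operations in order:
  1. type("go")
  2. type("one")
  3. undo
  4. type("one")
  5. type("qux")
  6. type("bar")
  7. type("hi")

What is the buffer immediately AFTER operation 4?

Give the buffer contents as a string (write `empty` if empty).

Answer: goone

Derivation:
After op 1 (type): buf='go' undo_depth=1 redo_depth=0
After op 2 (type): buf='goone' undo_depth=2 redo_depth=0
After op 3 (undo): buf='go' undo_depth=1 redo_depth=1
After op 4 (type): buf='goone' undo_depth=2 redo_depth=0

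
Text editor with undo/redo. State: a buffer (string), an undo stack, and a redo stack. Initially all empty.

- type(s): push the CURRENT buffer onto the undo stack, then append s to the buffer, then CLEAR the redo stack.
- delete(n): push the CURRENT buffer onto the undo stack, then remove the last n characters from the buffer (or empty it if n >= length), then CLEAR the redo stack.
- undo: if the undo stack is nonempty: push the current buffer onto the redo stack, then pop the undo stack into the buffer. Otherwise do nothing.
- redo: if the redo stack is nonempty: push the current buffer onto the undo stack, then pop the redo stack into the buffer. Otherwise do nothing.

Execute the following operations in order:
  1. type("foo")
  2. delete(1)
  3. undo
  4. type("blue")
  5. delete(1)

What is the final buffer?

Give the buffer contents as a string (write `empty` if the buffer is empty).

Answer: fooblu

Derivation:
After op 1 (type): buf='foo' undo_depth=1 redo_depth=0
After op 2 (delete): buf='fo' undo_depth=2 redo_depth=0
After op 3 (undo): buf='foo' undo_depth=1 redo_depth=1
After op 4 (type): buf='fooblue' undo_depth=2 redo_depth=0
After op 5 (delete): buf='fooblu' undo_depth=3 redo_depth=0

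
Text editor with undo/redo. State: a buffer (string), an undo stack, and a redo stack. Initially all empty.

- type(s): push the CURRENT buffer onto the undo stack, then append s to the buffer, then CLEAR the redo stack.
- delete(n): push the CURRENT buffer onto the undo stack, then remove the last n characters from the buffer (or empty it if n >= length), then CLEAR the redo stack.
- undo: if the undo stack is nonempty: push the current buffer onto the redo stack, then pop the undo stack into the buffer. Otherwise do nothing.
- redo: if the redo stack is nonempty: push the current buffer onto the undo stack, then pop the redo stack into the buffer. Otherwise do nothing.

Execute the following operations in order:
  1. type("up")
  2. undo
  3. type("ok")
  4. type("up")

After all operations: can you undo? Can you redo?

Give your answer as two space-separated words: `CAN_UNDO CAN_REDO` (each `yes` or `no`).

Answer: yes no

Derivation:
After op 1 (type): buf='up' undo_depth=1 redo_depth=0
After op 2 (undo): buf='(empty)' undo_depth=0 redo_depth=1
After op 3 (type): buf='ok' undo_depth=1 redo_depth=0
After op 4 (type): buf='okup' undo_depth=2 redo_depth=0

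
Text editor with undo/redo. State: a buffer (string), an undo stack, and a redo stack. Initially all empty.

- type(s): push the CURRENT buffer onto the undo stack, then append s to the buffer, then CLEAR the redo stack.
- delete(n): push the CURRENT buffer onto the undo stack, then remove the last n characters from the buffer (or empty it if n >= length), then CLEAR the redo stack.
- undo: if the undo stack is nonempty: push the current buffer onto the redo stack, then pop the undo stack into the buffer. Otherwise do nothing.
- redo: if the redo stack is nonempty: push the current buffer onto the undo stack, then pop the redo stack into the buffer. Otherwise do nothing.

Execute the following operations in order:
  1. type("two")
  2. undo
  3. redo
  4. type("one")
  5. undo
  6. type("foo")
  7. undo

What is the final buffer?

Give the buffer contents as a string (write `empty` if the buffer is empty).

Answer: two

Derivation:
After op 1 (type): buf='two' undo_depth=1 redo_depth=0
After op 2 (undo): buf='(empty)' undo_depth=0 redo_depth=1
After op 3 (redo): buf='two' undo_depth=1 redo_depth=0
After op 4 (type): buf='twoone' undo_depth=2 redo_depth=0
After op 5 (undo): buf='two' undo_depth=1 redo_depth=1
After op 6 (type): buf='twofoo' undo_depth=2 redo_depth=0
After op 7 (undo): buf='two' undo_depth=1 redo_depth=1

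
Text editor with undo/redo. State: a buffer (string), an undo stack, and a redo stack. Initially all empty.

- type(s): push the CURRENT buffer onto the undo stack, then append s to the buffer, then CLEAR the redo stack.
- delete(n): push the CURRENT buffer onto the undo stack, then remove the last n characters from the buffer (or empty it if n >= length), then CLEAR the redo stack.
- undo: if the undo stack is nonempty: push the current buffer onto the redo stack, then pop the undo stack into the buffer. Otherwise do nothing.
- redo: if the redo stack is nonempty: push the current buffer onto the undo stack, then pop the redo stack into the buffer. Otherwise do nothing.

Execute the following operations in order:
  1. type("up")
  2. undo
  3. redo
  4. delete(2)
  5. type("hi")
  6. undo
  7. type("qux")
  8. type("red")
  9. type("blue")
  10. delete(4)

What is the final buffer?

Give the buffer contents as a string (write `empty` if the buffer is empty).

Answer: quxred

Derivation:
After op 1 (type): buf='up' undo_depth=1 redo_depth=0
After op 2 (undo): buf='(empty)' undo_depth=0 redo_depth=1
After op 3 (redo): buf='up' undo_depth=1 redo_depth=0
After op 4 (delete): buf='(empty)' undo_depth=2 redo_depth=0
After op 5 (type): buf='hi' undo_depth=3 redo_depth=0
After op 6 (undo): buf='(empty)' undo_depth=2 redo_depth=1
After op 7 (type): buf='qux' undo_depth=3 redo_depth=0
After op 8 (type): buf='quxred' undo_depth=4 redo_depth=0
After op 9 (type): buf='quxredblue' undo_depth=5 redo_depth=0
After op 10 (delete): buf='quxred' undo_depth=6 redo_depth=0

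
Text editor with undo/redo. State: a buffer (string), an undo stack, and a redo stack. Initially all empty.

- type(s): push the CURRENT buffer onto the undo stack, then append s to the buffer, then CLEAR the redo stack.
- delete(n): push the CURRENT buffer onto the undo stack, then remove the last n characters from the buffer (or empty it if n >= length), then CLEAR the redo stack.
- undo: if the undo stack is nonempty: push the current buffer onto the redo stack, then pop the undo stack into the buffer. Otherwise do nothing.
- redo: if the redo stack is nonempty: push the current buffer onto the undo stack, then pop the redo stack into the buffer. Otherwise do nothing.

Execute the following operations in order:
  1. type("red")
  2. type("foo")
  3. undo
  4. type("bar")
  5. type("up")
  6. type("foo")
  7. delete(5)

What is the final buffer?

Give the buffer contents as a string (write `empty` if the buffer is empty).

After op 1 (type): buf='red' undo_depth=1 redo_depth=0
After op 2 (type): buf='redfoo' undo_depth=2 redo_depth=0
After op 3 (undo): buf='red' undo_depth=1 redo_depth=1
After op 4 (type): buf='redbar' undo_depth=2 redo_depth=0
After op 5 (type): buf='redbarup' undo_depth=3 redo_depth=0
After op 6 (type): buf='redbarupfoo' undo_depth=4 redo_depth=0
After op 7 (delete): buf='redbar' undo_depth=5 redo_depth=0

Answer: redbar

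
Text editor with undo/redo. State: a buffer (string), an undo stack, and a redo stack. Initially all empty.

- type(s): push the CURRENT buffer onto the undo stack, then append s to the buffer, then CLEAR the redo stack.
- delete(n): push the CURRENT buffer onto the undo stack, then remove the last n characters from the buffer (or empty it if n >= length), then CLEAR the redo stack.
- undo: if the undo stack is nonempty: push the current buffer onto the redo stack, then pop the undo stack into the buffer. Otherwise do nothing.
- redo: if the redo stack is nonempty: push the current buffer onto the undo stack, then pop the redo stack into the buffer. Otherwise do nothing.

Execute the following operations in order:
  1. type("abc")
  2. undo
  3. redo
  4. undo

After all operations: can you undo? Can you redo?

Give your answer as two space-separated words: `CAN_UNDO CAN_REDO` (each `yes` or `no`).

After op 1 (type): buf='abc' undo_depth=1 redo_depth=0
After op 2 (undo): buf='(empty)' undo_depth=0 redo_depth=1
After op 3 (redo): buf='abc' undo_depth=1 redo_depth=0
After op 4 (undo): buf='(empty)' undo_depth=0 redo_depth=1

Answer: no yes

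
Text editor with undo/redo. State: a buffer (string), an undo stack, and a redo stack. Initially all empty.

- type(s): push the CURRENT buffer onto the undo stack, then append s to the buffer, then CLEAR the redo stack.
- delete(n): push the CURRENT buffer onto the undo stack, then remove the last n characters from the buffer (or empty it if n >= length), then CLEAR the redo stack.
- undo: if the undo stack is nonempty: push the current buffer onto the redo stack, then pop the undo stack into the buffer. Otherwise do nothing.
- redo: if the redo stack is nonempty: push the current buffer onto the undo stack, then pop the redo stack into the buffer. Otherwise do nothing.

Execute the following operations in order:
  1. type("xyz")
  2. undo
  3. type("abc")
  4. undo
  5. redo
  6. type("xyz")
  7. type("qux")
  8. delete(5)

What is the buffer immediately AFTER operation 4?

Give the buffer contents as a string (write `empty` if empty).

After op 1 (type): buf='xyz' undo_depth=1 redo_depth=0
After op 2 (undo): buf='(empty)' undo_depth=0 redo_depth=1
After op 3 (type): buf='abc' undo_depth=1 redo_depth=0
After op 4 (undo): buf='(empty)' undo_depth=0 redo_depth=1

Answer: empty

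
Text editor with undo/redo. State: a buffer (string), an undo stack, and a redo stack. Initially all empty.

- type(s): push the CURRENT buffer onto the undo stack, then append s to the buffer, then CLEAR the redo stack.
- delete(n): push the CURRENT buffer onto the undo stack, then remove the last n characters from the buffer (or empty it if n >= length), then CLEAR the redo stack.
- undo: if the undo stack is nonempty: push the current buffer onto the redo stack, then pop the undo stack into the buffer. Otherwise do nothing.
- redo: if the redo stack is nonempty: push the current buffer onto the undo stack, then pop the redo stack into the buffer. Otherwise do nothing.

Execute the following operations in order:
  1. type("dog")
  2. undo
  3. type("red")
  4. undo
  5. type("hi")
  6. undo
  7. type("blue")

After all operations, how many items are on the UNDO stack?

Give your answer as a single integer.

Answer: 1

Derivation:
After op 1 (type): buf='dog' undo_depth=1 redo_depth=0
After op 2 (undo): buf='(empty)' undo_depth=0 redo_depth=1
After op 3 (type): buf='red' undo_depth=1 redo_depth=0
After op 4 (undo): buf='(empty)' undo_depth=0 redo_depth=1
After op 5 (type): buf='hi' undo_depth=1 redo_depth=0
After op 6 (undo): buf='(empty)' undo_depth=0 redo_depth=1
After op 7 (type): buf='blue' undo_depth=1 redo_depth=0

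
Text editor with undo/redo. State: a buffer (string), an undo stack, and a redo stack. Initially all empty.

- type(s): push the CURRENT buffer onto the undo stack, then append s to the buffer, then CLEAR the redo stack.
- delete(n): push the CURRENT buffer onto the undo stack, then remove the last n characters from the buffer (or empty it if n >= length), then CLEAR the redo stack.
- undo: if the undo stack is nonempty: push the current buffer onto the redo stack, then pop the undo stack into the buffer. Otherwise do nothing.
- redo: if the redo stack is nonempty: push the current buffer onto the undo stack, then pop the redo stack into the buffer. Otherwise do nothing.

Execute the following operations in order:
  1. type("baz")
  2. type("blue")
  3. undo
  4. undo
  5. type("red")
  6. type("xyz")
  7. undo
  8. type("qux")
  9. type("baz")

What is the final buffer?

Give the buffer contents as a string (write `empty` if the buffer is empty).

After op 1 (type): buf='baz' undo_depth=1 redo_depth=0
After op 2 (type): buf='bazblue' undo_depth=2 redo_depth=0
After op 3 (undo): buf='baz' undo_depth=1 redo_depth=1
After op 4 (undo): buf='(empty)' undo_depth=0 redo_depth=2
After op 5 (type): buf='red' undo_depth=1 redo_depth=0
After op 6 (type): buf='redxyz' undo_depth=2 redo_depth=0
After op 7 (undo): buf='red' undo_depth=1 redo_depth=1
After op 8 (type): buf='redqux' undo_depth=2 redo_depth=0
After op 9 (type): buf='redquxbaz' undo_depth=3 redo_depth=0

Answer: redquxbaz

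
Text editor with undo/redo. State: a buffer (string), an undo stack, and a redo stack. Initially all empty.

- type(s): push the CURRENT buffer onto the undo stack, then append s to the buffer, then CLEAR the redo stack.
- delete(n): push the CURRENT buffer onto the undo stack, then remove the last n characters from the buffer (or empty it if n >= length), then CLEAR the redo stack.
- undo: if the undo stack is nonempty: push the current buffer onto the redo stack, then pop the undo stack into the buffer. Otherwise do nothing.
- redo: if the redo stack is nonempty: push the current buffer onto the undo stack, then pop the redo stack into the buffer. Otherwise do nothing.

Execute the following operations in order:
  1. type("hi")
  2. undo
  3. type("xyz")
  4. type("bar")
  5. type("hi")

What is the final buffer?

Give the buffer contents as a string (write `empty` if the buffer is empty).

Answer: xyzbarhi

Derivation:
After op 1 (type): buf='hi' undo_depth=1 redo_depth=0
After op 2 (undo): buf='(empty)' undo_depth=0 redo_depth=1
After op 3 (type): buf='xyz' undo_depth=1 redo_depth=0
After op 4 (type): buf='xyzbar' undo_depth=2 redo_depth=0
After op 5 (type): buf='xyzbarhi' undo_depth=3 redo_depth=0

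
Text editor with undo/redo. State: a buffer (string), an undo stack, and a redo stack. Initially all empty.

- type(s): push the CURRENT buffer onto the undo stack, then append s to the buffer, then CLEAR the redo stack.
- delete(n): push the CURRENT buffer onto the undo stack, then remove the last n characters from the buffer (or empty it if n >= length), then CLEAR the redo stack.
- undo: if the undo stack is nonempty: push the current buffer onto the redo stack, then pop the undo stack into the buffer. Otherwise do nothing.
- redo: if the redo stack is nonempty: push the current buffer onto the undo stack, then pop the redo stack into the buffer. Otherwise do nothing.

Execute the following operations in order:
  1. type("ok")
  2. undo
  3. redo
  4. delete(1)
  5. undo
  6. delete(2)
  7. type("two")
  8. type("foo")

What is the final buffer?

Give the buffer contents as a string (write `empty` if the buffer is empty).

After op 1 (type): buf='ok' undo_depth=1 redo_depth=0
After op 2 (undo): buf='(empty)' undo_depth=0 redo_depth=1
After op 3 (redo): buf='ok' undo_depth=1 redo_depth=0
After op 4 (delete): buf='o' undo_depth=2 redo_depth=0
After op 5 (undo): buf='ok' undo_depth=1 redo_depth=1
After op 6 (delete): buf='(empty)' undo_depth=2 redo_depth=0
After op 7 (type): buf='two' undo_depth=3 redo_depth=0
After op 8 (type): buf='twofoo' undo_depth=4 redo_depth=0

Answer: twofoo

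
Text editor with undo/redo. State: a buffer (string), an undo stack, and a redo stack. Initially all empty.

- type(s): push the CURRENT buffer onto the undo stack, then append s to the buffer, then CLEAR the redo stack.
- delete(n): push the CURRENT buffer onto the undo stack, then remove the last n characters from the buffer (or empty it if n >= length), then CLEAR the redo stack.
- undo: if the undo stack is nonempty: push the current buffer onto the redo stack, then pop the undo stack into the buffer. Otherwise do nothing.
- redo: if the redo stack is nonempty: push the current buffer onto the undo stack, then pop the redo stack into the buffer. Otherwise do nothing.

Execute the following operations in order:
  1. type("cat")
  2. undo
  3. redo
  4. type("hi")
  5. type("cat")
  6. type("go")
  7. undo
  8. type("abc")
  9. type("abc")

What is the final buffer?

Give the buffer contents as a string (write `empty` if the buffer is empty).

After op 1 (type): buf='cat' undo_depth=1 redo_depth=0
After op 2 (undo): buf='(empty)' undo_depth=0 redo_depth=1
After op 3 (redo): buf='cat' undo_depth=1 redo_depth=0
After op 4 (type): buf='cathi' undo_depth=2 redo_depth=0
After op 5 (type): buf='cathicat' undo_depth=3 redo_depth=0
After op 6 (type): buf='cathicatgo' undo_depth=4 redo_depth=0
After op 7 (undo): buf='cathicat' undo_depth=3 redo_depth=1
After op 8 (type): buf='cathicatabc' undo_depth=4 redo_depth=0
After op 9 (type): buf='cathicatabcabc' undo_depth=5 redo_depth=0

Answer: cathicatabcabc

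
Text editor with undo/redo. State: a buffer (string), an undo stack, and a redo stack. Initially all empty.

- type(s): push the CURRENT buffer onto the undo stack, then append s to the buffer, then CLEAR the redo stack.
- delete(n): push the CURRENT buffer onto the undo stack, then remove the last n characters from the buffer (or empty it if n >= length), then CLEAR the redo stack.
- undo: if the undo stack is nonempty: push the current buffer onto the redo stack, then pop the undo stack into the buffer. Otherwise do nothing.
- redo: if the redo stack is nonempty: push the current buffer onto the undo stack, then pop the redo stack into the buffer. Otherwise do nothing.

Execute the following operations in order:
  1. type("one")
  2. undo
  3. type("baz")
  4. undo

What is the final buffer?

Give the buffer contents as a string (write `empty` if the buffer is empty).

After op 1 (type): buf='one' undo_depth=1 redo_depth=0
After op 2 (undo): buf='(empty)' undo_depth=0 redo_depth=1
After op 3 (type): buf='baz' undo_depth=1 redo_depth=0
After op 4 (undo): buf='(empty)' undo_depth=0 redo_depth=1

Answer: empty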